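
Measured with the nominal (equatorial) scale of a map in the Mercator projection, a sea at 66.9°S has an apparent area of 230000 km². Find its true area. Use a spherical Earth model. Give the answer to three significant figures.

The Mercator projection is conformal; its linear scale factor is the same in every direction and equals sec φ = 1/cos φ.
Areal scale = k² = sec²φ = 1/cos²(66.9°) = 1/0.3923² = 6.497.
True area = apparent / (areal scale) = 230000 / 6.497 ≈ 35400 km².

35400 km²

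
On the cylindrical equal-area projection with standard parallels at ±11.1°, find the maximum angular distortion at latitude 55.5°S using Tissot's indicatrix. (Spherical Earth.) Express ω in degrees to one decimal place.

For cylindrical equal-area with standard parallel φ₀, h = cos φ / cos φ₀ and k = cos φ₀ / cos φ, so h·k = 1.
At 55.5°: h = 0.5772, k = 1.732; principal scales a = 1.732, b = 0.5772.
sin(ω/2) = (a − b)/(a + b) = 1.155/2.310 = 0.5002, so ω = 2 arcsin(0.5002) ≈ 60.0°.

60.0°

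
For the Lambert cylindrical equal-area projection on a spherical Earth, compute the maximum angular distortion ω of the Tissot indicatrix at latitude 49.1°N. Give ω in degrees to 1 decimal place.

The Lambert cylindrical equal-area projection is the cylindrical equal-area projection with its standard parallel at the equator (φ₀ = 0). A cylindrical equal-area projection with standard parallel φ₀ has meridian scale h = cos φ / cos φ₀ and parallel scale k = cos φ₀ / cos φ (so areas are preserved, h·k = 1).
At 49.1°: h = 0.6547, k = 1.527; principal scales a = 1.527, b = 0.6547.
sin(ω/2) = (a − b)/(a + b) = 0.8726/2.182 = 0.3999, so ω = 2 arcsin(0.3999) ≈ 47.1°.

47.1°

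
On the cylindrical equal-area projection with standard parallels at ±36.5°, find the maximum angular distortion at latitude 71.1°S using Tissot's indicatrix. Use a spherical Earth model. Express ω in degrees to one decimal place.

A cylindrical equal-area projection with standard parallel φ₀ has meridian scale h = cos φ / cos φ₀ and parallel scale k = cos φ₀ / cos φ (so areas are preserved, h·k = 1).
At 71.1°: h = 0.4030, k = 2.482; principal scales a = 2.482, b = 0.4030.
sin(ω/2) = (a − b)/(a + b) = 2.079/2.885 = 0.7206, so ω = 2 arcsin(0.7206) ≈ 92.2°.

92.2°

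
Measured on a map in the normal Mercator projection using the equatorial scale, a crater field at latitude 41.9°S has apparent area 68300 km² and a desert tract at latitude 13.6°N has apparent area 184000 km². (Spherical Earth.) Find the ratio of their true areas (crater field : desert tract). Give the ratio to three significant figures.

Mercator's areal exaggeration is sec²φ; hence true area = (apparent area) · cos²φ.
True area of crater field: 68300 × cos²(41.9°) = 68300 × 0.5540 = 37840 km².
True area of desert tract: 184000 × cos²(13.6°) = 184000 × 0.9447 = 173800 km².
Ratio = 37840 / 173800 ≈ 0.218.

0.218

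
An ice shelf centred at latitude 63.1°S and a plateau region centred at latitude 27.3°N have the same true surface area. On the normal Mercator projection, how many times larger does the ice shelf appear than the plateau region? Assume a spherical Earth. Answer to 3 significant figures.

On Mercator, area is exaggerated by sec²φ = 1/cos²φ.
At 63.1°: sec²(63.1°) = 1/0.4524² = 4.885.
At 27.3°: sec²(27.3°) = 1/0.8886² = 1.266.
Ratio = 4.885/1.266 = cos²(27.3°)/cos²(63.1°) ≈ 3.86.

3.86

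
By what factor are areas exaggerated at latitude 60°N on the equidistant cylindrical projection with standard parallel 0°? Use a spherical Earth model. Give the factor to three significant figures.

2.00

In the plate carrée (x = Rλ, y = Rφ), meridians are true-scale (h = 1) and parallels are stretched by k = sec φ.
Areal scale = h·k = 1 × sec φ; at 60°, h = 1.000, k = 2.000, so h·k = 2.000.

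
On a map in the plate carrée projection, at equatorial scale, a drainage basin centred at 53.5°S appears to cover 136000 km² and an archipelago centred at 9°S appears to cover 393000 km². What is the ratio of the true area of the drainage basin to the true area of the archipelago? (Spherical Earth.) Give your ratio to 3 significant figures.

On the plate carrée, areal scale = h·k = 1 × sec φ, so true area = apparent × cos φ.
True area of drainage basin: 136000 × cos(53.5°) = 136000 × 0.5948 = 80900 km².
True area of archipelago: 393000 × cos(9°) = 393000 × 0.9877 = 388200 km².
Ratio = 80900 / 388200 ≈ 0.208.

0.208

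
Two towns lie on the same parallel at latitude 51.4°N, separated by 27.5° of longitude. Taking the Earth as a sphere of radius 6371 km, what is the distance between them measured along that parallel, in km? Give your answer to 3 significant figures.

1910 km

Arc length along a parallel = R cos φ · Δλ (with Δλ in radians).
= 6371 × cos 51.4° × (27.5° × π/180) = 6371 × 0.6239 × 0.4800 ≈ 1910 km.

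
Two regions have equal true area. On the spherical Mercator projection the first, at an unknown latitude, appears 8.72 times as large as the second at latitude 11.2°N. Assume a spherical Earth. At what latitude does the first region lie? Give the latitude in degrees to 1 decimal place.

For equal true areas on Mercator, apparent areas scale as sec²φ, so the ratio is cos²φ₂ / cos²φ₁.
cos²φ₂ / cos²φ₁ = 8.72  ⇒  cos φ₁ = cos 11.2° / √8.72 = 0.9810/2.953 = 0.3322.
φ₁ = arccos(0.3322) ≈ 70.6°.

70.6°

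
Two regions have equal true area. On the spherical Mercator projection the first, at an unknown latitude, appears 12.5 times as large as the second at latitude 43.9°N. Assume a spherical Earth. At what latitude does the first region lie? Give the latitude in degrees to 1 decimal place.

78.2°

For equal true areas on Mercator, apparent areas scale as sec²φ, so the ratio is cos²φ₂ / cos²φ₁.
cos²φ₂ / cos²φ₁ = 12.5  ⇒  cos φ₁ = cos 43.9° / √12.5 = 0.7206/3.536 = 0.2038.
φ₁ = arccos(0.2038) ≈ 78.2°.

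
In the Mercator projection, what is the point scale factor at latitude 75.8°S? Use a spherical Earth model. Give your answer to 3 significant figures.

4.08

Mercator is conformal, so the point scale is isotropic: h = k = sec φ = 1/cos φ.
k = 1/cos 75.8° = 1/0.2453 = 4.077.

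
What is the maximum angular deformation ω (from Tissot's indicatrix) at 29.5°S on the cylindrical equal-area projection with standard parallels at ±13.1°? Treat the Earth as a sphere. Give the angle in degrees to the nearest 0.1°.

12.9°

A cylindrical equal-area projection with standard parallel φ₀ has meridian scale h = cos φ / cos φ₀ and parallel scale k = cos φ₀ / cos φ (so areas are preserved, h·k = 1).
At 29.5°: h = 0.8936, k = 1.119; principal scales a = 1.119, b = 0.8936.
sin(ω/2) = (a − b)/(a + b) = 0.2254/2.013 = 0.1120, so ω = 2 arcsin(0.1120) ≈ 12.9°.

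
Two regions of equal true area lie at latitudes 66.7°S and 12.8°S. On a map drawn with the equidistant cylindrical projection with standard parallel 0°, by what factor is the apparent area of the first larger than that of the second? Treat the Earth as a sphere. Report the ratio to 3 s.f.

2.47

In the plate carrée (x = Rλ, y = Rφ), meridians are true-scale (h = 1) and parallels are stretched by k = sec φ.
Areal scale at 66.7°: h·k = 1.000 × 2.528 = 2.528.
Areal scale at 12.8°: h·k = 1.000 × 1.025 = 1.025.
Ratio = 2.528/1.025 ≈ 2.47.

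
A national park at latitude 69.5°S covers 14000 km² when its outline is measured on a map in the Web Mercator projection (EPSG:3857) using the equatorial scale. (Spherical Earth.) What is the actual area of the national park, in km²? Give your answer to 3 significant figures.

1720 km²

The Mercator projection is conformal; its linear scale factor is the same in every direction and equals sec φ = 1/cos φ.
Areal scale = k² = sec²φ = 1/cos²(69.5°) = 1/0.3502² = 8.154.
True area = apparent / (areal scale) = 14000 / 8.154 ≈ 1720 km².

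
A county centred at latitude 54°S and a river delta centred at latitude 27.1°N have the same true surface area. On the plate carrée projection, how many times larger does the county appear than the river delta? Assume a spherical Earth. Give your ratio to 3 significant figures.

In the plate carrée (x = Rλ, y = Rφ), meridians are true-scale (h = 1) and parallels are stretched by k = sec φ.
Areal scale at 54°: h·k = 1.000 × 1.701 = 1.701.
Areal scale at 27.1°: h·k = 1.000 × 1.123 = 1.123.
Ratio = 1.701/1.123 ≈ 1.51.

1.51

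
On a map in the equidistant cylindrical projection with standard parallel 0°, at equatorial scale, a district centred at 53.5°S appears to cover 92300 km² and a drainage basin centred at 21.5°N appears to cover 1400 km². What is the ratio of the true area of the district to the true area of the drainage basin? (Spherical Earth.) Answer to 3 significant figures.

42.1

On the plate carrée, areal scale = h·k = 1 × sec φ, so true area = apparent × cos φ.
True area of district: 92300 × cos(53.5°) = 92300 × 0.5948 = 54900 km².
True area of drainage basin: 1400 × cos(21.5°) = 1400 × 0.9304 = 1303 km².
Ratio = 54900 / 1303 ≈ 42.1.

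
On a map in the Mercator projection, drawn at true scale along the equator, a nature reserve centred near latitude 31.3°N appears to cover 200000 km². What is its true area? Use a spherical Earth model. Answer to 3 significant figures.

For Mercator, h = k = sec φ (a conformal cylindrical projection has a single point scale, 1/cos φ).
Areal scale = k² = sec²φ = 1/cos²(31.3°) = 1/0.8545² = 1.370.
True area = apparent / (areal scale) = 200000 / 1.370 ≈ 146000 km².

146000 km²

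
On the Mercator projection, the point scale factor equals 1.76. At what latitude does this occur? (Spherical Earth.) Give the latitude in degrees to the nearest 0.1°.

Mercator scale is k = sec φ = 1/cos φ.
1/cos φ = 1.76  ⇒  cos φ = 0.5682  ⇒  φ = arccos(0.5682) ≈ 55.4°.

55.4°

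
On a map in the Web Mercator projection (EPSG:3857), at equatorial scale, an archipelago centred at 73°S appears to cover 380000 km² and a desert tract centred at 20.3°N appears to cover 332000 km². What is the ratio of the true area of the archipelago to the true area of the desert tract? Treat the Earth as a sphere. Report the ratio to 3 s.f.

Since Mercator area scale is 1/cos²φ, the true area equals the apparent area multiplied by cos²φ.
True area of archipelago: 380000 × cos²(73°) = 380000 × 0.08548 = 32480 km².
True area of desert tract: 332000 × cos²(20.3°) = 332000 × 0.8796 = 292000 km².
Ratio = 32480 / 292000 ≈ 0.111.

0.111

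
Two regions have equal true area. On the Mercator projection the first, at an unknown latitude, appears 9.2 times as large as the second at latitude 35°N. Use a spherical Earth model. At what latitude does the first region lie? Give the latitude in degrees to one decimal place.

For equal true areas on Mercator, apparent areas scale as sec²φ, so the ratio is cos²φ₂ / cos²φ₁.
cos²φ₂ / cos²φ₁ = 9.2  ⇒  cos φ₁ = cos 35° / √9.2 = 0.8192/3.033 = 0.2701.
φ₁ = arccos(0.2701) ≈ 74.3°.

74.3°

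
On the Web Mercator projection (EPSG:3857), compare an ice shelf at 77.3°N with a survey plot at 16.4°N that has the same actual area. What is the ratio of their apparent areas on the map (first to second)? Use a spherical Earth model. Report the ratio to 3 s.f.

Mercator is conformal with k = sec φ, so areal scale = k² = sec²φ.
At 77.3°: sec²(77.3°) = 1/0.2198² = 20.69.
At 16.4°: sec²(16.4°) = 1/0.9593² = 1.087.
Ratio = 20.69/1.087 = cos²(16.4°)/cos²(77.3°) ≈ 19.0.

19.0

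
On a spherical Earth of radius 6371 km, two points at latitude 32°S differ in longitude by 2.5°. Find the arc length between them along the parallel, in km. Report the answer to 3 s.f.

236 km

Arc length along a parallel = R cos φ · Δλ (with Δλ in radians).
= 6371 × cos 32° × (2.5° × π/180) = 6371 × 0.8480 × 0.04363 ≈ 236 km.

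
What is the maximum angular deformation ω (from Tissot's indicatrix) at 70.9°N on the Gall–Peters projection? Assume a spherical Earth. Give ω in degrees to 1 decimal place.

The Gall–Peters projection is cylindrical equal-area with φ₀ = 45°. For cylindrical equal-area with standard parallel φ₀, h = cos φ / cos φ₀ and k = cos φ₀ / cos φ, so h·k = 1.
At 70.9°: h = 0.4628, k = 2.161; principal scales a = 2.161, b = 0.4628.
sin(ω/2) = (a − b)/(a + b) = 1.698/2.624 = 0.6473, so ω = 2 arcsin(0.6473) ≈ 80.7°.

80.7°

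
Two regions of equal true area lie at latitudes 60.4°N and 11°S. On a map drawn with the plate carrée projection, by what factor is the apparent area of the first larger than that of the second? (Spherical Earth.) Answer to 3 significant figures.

For the equirectangular projection with φ₀ = 0 (plate carrée), h = 1 along meridians and k = sec φ along parallels.
Areal scale at 60.4°: h·k = 1.000 × 2.025 = 2.025.
Areal scale at 11°: h·k = 1.000 × 1.019 = 1.019.
Ratio = 2.025/1.019 ≈ 1.99.

1.99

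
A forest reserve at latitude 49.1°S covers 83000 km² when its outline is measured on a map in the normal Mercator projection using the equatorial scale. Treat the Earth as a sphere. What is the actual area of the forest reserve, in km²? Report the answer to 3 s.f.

35600 km²

Mercator is conformal, so the point scale is isotropic: h = k = sec φ = 1/cos φ.
Areal scale = k² = sec²φ = 1/cos²(49.1°) = 1/0.6547² = 2.333.
True area = apparent / (areal scale) = 83000 / 2.333 ≈ 35600 km².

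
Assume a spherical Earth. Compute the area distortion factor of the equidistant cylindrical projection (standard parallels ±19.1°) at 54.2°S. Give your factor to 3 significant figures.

The equidistant cylindrical projection with φ₀ = 19.1° has h = 1 (meridians true) and k = cos φ₀ / cos φ along parallels.
Areal scale = h·k = 1 × cos φ₀ / cos φ; at 54.2°, h = 1.000, k = 1.615, so h·k = 1.615.

1.62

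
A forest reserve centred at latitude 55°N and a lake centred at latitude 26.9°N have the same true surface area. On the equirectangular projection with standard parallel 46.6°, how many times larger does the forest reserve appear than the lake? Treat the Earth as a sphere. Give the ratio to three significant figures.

With standard parallel φ₀ = 46.6°, the equirectangular projection gives x = Rλ cos φ₀, y = Rφ, so h = 1 and k = cos 46.6° / cos φ.
Areal scale at 55°: h·k = 1.000 × 1.198 = 1.198.
Areal scale at 26.9°: h·k = 1.000 × 0.7705 = 0.7705.
Ratio = 1.198/0.7705 ≈ 1.55.

1.55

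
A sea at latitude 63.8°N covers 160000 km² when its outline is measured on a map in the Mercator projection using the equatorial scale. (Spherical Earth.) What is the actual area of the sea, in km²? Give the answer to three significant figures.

31200 km²

The Mercator projection is conformal; its linear scale factor is the same in every direction and equals sec φ = 1/cos φ.
Areal scale = k² = sec²φ = 1/cos²(63.8°) = 1/0.4415² = 5.130.
True area = apparent / (areal scale) = 160000 / 5.130 ≈ 31200 km².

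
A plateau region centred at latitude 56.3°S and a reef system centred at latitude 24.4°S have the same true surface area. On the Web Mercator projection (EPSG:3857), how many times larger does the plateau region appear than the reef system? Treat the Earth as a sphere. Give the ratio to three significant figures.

On Mercator, area is exaggerated by sec²φ = 1/cos²φ.
At 56.3°: sec²(56.3°) = 1/0.5548² = 3.248.
At 24.4°: sec²(24.4°) = 1/0.9107² = 1.206.
Ratio = 3.248/1.206 = cos²(24.4°)/cos²(56.3°) ≈ 2.69.

2.69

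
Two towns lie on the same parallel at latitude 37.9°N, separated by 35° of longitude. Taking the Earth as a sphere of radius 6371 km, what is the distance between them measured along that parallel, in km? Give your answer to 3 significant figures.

Arc length along a parallel = R cos φ · Δλ (with Δλ in radians).
= 6371 × cos 37.9° × (35° × π/180) = 6371 × 0.7891 × 0.6109 ≈ 3070 km.

3070 km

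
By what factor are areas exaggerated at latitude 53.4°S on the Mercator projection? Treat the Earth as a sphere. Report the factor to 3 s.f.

Mercator is conformal, so the point scale is isotropic: h = k = sec φ = 1/cos φ.
Areal scale = k² = sec²φ = 1/cos²(53.4°) = 1/0.5962² = 2.813.

2.81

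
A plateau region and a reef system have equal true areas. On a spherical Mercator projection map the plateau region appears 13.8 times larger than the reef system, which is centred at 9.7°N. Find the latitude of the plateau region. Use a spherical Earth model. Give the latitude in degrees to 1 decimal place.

On Mercator, (apparent₁)/(apparent₂) = sec²φ₁ / sec²φ₂ when true areas are equal.
cos²φ₂ / cos²φ₁ = 13.8  ⇒  cos φ₁ = cos 9.7° / √13.8 = 0.9857/3.715 = 0.2653.
φ₁ = arccos(0.2653) ≈ 74.6°.

74.6°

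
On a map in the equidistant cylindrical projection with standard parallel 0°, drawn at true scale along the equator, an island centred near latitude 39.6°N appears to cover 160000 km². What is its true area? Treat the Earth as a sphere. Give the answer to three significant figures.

123000 km²

Plate carrée maps x = Rλ, y = Rφ. The meridian scale is h = 1 and the parallel scale is k = 1/cos φ = sec φ.
Areal scale = h·k = 1 × sec φ; at 39.6°, h = 1.000, k = 1.298, so h·k = 1.298.
True area = apparent / (areal scale) = 160000 / 1.298 ≈ 123000 km².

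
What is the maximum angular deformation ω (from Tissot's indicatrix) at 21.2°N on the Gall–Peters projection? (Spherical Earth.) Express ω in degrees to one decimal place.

Gall–Peters is a cylindrical equal-area projection with standard parallels at ±45°. Cylindrical equal-area (φ₀ = 45°): h = cos φ / cos 45° along meridians, k = cos 45° / cos φ along parallels; h·k = 1.
At 21.2°: h = 1.319, k = 0.7584; principal scales a = 1.319, b = 0.7584.
sin(ω/2) = (a − b)/(a + b) = 0.5601/2.077 = 0.2697, so ω = 2 arcsin(0.2697) ≈ 31.3°.

31.3°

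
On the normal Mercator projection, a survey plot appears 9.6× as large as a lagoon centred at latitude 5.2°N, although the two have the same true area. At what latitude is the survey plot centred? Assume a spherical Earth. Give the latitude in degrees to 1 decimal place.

On Mercator, (apparent₁)/(apparent₂) = sec²φ₁ / sec²φ₂ when true areas are equal.
cos²φ₂ / cos²φ₁ = 9.6  ⇒  cos φ₁ = cos 5.2° / √9.6 = 0.9959/3.098 = 0.3214.
φ₁ = arccos(0.3214) ≈ 71.3°.

71.3°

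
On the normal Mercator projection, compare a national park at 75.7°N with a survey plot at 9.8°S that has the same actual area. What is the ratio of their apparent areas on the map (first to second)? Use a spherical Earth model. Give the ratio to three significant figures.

15.9

On Mercator, area is exaggerated by sec²φ = 1/cos²φ.
At 75.7°: sec²(75.7°) = 1/0.2470² = 16.39.
At 9.8°: sec²(9.8°) = 1/0.9854² = 1.030.
Ratio = 16.39/1.030 = cos²(9.8°)/cos²(75.7°) ≈ 15.9.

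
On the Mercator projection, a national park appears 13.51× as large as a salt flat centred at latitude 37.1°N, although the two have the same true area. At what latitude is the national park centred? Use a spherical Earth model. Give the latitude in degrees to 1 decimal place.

77.5°

For equal true areas on Mercator, apparent areas scale as sec²φ, so the ratio is cos²φ₂ / cos²φ₁.
cos²φ₂ / cos²φ₁ = 13.51  ⇒  cos φ₁ = cos 37.1° / √13.51 = 0.7976/3.676 = 0.2170.
φ₁ = arccos(0.2170) ≈ 77.5°.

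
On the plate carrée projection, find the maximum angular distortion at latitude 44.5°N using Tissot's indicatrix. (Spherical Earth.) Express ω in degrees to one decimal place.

Plate carrée maps x = Rλ, y = Rφ. The meridian scale is h = 1 and the parallel scale is k = 1/cos φ = sec φ.
At 44.5°: h = 1.000, k = 1.402; principal scales a = 1.402, b = 1.000.
sin(ω/2) = (a − b)/(a + b) = 0.4020/2.402 = 0.1674, so ω = 2 arcsin(0.1674) ≈ 19.3°.

19.3°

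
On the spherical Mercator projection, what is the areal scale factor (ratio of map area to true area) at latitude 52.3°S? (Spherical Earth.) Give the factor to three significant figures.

2.67

Mercator is conformal, so the point scale is isotropic: h = k = sec φ = 1/cos φ.
Areal scale = k² = sec²φ = 1/cos²(52.3°) = 1/0.6115² = 2.674.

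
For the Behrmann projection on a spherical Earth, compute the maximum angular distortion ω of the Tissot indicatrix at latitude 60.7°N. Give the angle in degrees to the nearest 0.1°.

62.1°

Behrmann is a cylindrical equal-area projection with standard parallels at ±30°. A cylindrical equal-area projection with standard parallel φ₀ has meridian scale h = cos φ / cos φ₀ and parallel scale k = cos φ₀ / cos φ (so areas are preserved, h·k = 1).
At 60.7°: h = 0.5651, k = 1.770; principal scales a = 1.770, b = 0.5651.
sin(ω/2) = (a − b)/(a + b) = 1.205/2.335 = 0.5159, so ω = 2 arcsin(0.5159) ≈ 62.1°.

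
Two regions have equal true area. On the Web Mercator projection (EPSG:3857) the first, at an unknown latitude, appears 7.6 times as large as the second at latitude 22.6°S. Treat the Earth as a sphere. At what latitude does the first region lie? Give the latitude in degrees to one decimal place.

70.4°

For equal true areas on Mercator, apparent areas scale as sec²φ, so the ratio is cos²φ₂ / cos²φ₁.
cos²φ₂ / cos²φ₁ = 7.6  ⇒  cos φ₁ = cos 22.6° / √7.6 = 0.9232/2.757 = 0.3349.
φ₁ = arccos(0.3349) ≈ 70.4°.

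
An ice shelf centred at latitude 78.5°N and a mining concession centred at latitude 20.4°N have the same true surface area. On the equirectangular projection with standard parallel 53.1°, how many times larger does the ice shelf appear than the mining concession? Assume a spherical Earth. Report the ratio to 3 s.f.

4.70

In the equirectangular projection with standard parallel φ₀ = 53.1° (x = Rλ cos φ₀, y = Rφ), meridians are true-scale (h = 1) and the parallel scale is k = cos φ₀ / cos φ.
Areal scale at 78.5°: h·k = 1.000 × 3.012 = 3.012.
Areal scale at 20.4°: h·k = 1.000 × 0.6406 = 0.6406.
Ratio = 3.012/0.6406 ≈ 4.70.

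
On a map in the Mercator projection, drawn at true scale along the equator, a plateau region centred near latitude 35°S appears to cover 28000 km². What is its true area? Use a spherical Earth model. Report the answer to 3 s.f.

Mercator is conformal, so the point scale is isotropic: h = k = sec φ = 1/cos φ.
Areal scale = k² = sec²φ = 1/cos²(35°) = 1/0.8192² = 1.490.
True area = apparent / (areal scale) = 28000 / 1.490 ≈ 18800 km².

18800 km²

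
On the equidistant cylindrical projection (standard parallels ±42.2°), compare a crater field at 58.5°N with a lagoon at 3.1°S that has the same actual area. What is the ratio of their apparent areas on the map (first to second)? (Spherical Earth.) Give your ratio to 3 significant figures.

1.91

In the equirectangular projection with standard parallel φ₀ = 42.2° (x = Rλ cos φ₀, y = Rφ), meridians are true-scale (h = 1) and the parallel scale is k = cos φ₀ / cos φ.
Areal scale at 58.5°: h·k = 1.000 × 1.418 = 1.418.
Areal scale at 3.1°: h·k = 1.000 × 0.7419 = 0.7419.
Ratio = 1.418/0.7419 ≈ 1.91.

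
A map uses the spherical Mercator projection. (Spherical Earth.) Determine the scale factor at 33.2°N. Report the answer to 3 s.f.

The Mercator projection is conformal; its linear scale factor is the same in every direction and equals sec φ = 1/cos φ.
k = 1/cos 33.2° = 1/0.8368 = 1.195.

1.20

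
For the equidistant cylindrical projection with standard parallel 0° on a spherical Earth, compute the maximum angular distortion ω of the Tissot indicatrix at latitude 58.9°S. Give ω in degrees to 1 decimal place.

Plate carrée maps x = Rλ, y = Rφ. The meridian scale is h = 1 and the parallel scale is k = 1/cos φ = sec φ.
At 58.9°: h = 1.000, k = 1.936; principal scales a = 1.936, b = 1.000.
sin(ω/2) = (a − b)/(a + b) = 0.9360/2.936 = 0.3188, so ω = 2 arcsin(0.3188) ≈ 37.2°.

37.2°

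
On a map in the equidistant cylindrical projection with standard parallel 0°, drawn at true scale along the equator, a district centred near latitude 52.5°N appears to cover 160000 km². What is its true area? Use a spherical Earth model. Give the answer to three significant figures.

In the plate carrée (x = Rλ, y = Rφ), meridians are true-scale (h = 1) and parallels are stretched by k = sec φ.
Areal scale = h·k = 1 × sec φ; at 52.5°, h = 1.000, k = 1.643, so h·k = 1.643.
True area = apparent / (areal scale) = 160000 / 1.643 ≈ 97400 km².

97400 km²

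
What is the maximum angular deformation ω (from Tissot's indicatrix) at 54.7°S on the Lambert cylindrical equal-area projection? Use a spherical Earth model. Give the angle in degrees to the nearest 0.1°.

The Lambert cylindrical equal-area projection is the cylindrical equal-area projection with its standard parallel at the equator (φ₀ = 0). For cylindrical equal-area with standard parallel φ₀, h = cos φ / cos φ₀ and k = cos φ₀ / cos φ, so h·k = 1.
At 54.7°: h = 0.5779, k = 1.731; principal scales a = 1.731, b = 0.5779.
sin(ω/2) = (a − b)/(a + b) = 1.153/2.308 = 0.4993, so ω = 2 arcsin(0.4993) ≈ 59.9°.

59.9°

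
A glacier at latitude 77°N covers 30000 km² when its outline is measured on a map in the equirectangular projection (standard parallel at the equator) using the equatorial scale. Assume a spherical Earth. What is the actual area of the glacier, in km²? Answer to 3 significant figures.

Plate carrée maps x = Rλ, y = Rφ. The meridian scale is h = 1 and the parallel scale is k = 1/cos φ = sec φ.
Areal scale = h·k = 1 × sec φ; at 77°, h = 1.000, k = 4.445, so h·k = 4.445.
True area = apparent / (areal scale) = 30000 / 4.445 ≈ 6750 km².

6750 km²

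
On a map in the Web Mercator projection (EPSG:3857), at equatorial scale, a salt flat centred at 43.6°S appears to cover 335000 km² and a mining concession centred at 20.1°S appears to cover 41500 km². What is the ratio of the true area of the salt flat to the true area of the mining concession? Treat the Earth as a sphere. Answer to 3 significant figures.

On Mercator the areal scale is sec²φ, so true area = apparent × cos²φ.
True area of salt flat: 335000 × cos²(43.6°) = 335000 × 0.5244 = 175700 km².
True area of mining concession: 41500 × cos²(20.1°) = 41500 × 0.8819 = 36600 km².
Ratio = 175700 / 36600 ≈ 4.80.

4.80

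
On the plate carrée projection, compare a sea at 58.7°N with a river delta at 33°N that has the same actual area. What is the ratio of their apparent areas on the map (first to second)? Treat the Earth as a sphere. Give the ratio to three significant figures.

Plate carrée maps x = Rλ, y = Rφ. The meridian scale is h = 1 and the parallel scale is k = 1/cos φ = sec φ.
Areal scale at 58.7°: h·k = 1.000 × 1.925 = 1.925.
Areal scale at 33°: h·k = 1.000 × 1.192 = 1.192.
Ratio = 1.925/1.192 ≈ 1.61.

1.61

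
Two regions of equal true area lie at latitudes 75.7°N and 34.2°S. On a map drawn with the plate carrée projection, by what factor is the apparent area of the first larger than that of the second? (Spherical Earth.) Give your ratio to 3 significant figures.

Plate carrée maps x = Rλ, y = Rφ. The meridian scale is h = 1 and the parallel scale is k = 1/cos φ = sec φ.
Areal scale at 75.7°: h·k = 1.000 × 4.049 = 4.049.
Areal scale at 34.2°: h·k = 1.000 × 1.209 = 1.209.
Ratio = 4.049/1.209 ≈ 3.35.

3.35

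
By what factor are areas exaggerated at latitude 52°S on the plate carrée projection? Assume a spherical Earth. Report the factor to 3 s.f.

In the plate carrée (x = Rλ, y = Rφ), meridians are true-scale (h = 1) and parallels are stretched by k = sec φ.
Areal scale = h·k = 1 × sec φ; at 52°, h = 1.000, k = 1.624, so h·k = 1.624.

1.62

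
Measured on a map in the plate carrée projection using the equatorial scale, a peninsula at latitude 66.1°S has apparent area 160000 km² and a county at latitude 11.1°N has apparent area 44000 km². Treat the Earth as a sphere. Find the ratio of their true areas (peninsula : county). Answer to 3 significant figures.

Plate carrée has h = 1 and k = sec φ, giving areal scale sec φ; true area = (apparent area) · cos φ.
True area of peninsula: 160000 × cos(66.1°) = 160000 × 0.4051 = 64820 km².
True area of county: 44000 × cos(11.1°) = 44000 × 0.9813 = 43180 km².
Ratio = 64820 / 43180 ≈ 1.50.

1.50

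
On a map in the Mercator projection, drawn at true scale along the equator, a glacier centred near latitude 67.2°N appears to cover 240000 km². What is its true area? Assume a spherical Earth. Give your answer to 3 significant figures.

Mercator is conformal, so the point scale is isotropic: h = k = sec φ = 1/cos φ.
Areal scale = k² = sec²φ = 1/cos²(67.2°) = 1/0.3875² = 6.659.
True area = apparent / (areal scale) = 240000 / 6.659 ≈ 36000 km².

36000 km²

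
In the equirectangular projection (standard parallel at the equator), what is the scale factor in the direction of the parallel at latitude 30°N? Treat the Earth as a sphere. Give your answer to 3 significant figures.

1.15

Plate carrée maps x = Rλ, y = Rφ. The meridian scale is h = 1 and the parallel scale is k = 1/cos φ = sec φ.
k = 1/cos 30° = 1/0.8660 = 1.155.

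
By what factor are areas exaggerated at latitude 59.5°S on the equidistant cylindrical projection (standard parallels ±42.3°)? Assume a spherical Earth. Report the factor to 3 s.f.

In the equirectangular projection with standard parallel φ₀ = 42.3° (x = Rλ cos φ₀, y = Rφ), meridians are true-scale (h = 1) and the parallel scale is k = cos φ₀ / cos φ.
Areal scale = h·k = 1 × cos φ₀ / cos φ; at 59.5°, h = 1.000, k = 1.457, so h·k = 1.457.

1.46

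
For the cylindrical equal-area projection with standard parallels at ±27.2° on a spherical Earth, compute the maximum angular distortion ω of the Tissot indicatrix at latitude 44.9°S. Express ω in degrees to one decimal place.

25.9°

For cylindrical equal-area with standard parallel φ₀, h = cos φ / cos φ₀ and k = cos φ₀ / cos φ, so h·k = 1.
At 44.9°: h = 0.7964, k = 1.256; principal scales a = 1.256, b = 0.7964.
sin(ω/2) = (a − b)/(a + b) = 0.4592/2.052 = 0.2238, so ω = 2 arcsin(0.2238) ≈ 25.9°.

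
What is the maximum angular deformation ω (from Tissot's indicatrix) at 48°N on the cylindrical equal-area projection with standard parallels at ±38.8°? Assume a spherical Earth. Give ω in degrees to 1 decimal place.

Cylindrical equal-area (φ₀ = 38.8°): h = cos φ / cos 38.8° along meridians, k = cos 38.8° / cos φ along parallels; h·k = 1.
At 48°: h = 0.8586, k = 1.165; principal scales a = 1.165, b = 0.8586.
sin(ω/2) = (a − b)/(a + b) = 0.3061/2.023 = 0.1513, so ω = 2 arcsin(0.1513) ≈ 17.4°.

17.4°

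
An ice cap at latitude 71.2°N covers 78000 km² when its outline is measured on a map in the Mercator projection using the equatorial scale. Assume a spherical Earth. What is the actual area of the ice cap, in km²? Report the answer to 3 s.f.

The Mercator projection is conformal; its linear scale factor is the same in every direction and equals sec φ = 1/cos φ.
Areal scale = k² = sec²φ = 1/cos²(71.2°) = 1/0.3223² = 9.629.
True area = apparent / (areal scale) = 78000 / 9.629 ≈ 8100 km².

8100 km²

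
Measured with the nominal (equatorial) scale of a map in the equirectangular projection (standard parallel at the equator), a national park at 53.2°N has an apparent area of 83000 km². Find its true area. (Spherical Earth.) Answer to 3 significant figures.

For the equirectangular projection with φ₀ = 0 (plate carrée), h = 1 along meridians and k = sec φ along parallels.
Areal scale = h·k = 1 × sec φ; at 53.2°, h = 1.000, k = 1.669, so h·k = 1.669.
True area = apparent / (areal scale) = 83000 / 1.669 ≈ 49700 km².

49700 km²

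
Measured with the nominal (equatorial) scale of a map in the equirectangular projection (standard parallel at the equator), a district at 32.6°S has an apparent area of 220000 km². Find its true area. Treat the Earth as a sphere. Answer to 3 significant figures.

Plate carrée maps x = Rλ, y = Rφ. The meridian scale is h = 1 and the parallel scale is k = 1/cos φ = sec φ.
Areal scale = h·k = 1 × sec φ; at 32.6°, h = 1.000, k = 1.187, so h·k = 1.187.
True area = apparent / (areal scale) = 220000 / 1.187 ≈ 185000 km².

185000 km²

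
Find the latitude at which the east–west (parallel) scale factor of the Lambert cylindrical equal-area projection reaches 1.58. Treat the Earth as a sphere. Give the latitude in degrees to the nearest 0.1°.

The Lambert cylindrical equal-area projection is the cylindrical equal-area projection with its standard parallel at the equator (φ₀ = 0). For cylindrical equal-area with standard parallel φ₀, h = cos φ / cos φ₀ and k = cos φ₀ / cos φ, so h·k = 1.
k = cos φ₀ / cos φ = 1.58  ⇒  cos φ = cos 0° / 1.58 = 0.6329.
φ = arccos(0.6329) ≈ 50.7°.

50.7°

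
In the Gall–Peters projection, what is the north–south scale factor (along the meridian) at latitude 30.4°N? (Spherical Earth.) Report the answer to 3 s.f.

1.22

Gall–Peters is a cylindrical equal-area projection with standard parallels at ±45°. For cylindrical equal-area with standard parallel φ₀, h = cos φ / cos φ₀ and k = cos φ₀ / cos φ, so h·k = 1.
h = cos 30.4° / cos 45° = 0.8625/0.7071 = 1.220.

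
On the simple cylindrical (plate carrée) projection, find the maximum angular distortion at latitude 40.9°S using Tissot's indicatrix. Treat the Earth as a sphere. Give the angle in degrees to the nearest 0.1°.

In the plate carrée (x = Rλ, y = Rφ), meridians are true-scale (h = 1) and parallels are stretched by k = sec φ.
At 40.9°: h = 1.000, k = 1.323; principal scales a = 1.323, b = 1.000.
sin(ω/2) = (a − b)/(a + b) = 0.3230/2.323 = 0.1390, so ω = 2 arcsin(0.1390) ≈ 16.0°.

16.0°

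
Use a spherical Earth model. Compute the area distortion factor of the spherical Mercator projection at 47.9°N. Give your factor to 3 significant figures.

Mercator is conformal, so the point scale is isotropic: h = k = sec φ = 1/cos φ.
Areal scale = k² = sec²φ = 1/cos²(47.9°) = 1/0.6704² = 2.225.

2.22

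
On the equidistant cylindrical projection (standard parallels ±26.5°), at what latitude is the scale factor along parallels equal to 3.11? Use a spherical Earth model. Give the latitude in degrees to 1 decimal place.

The equidistant cylindrical projection with φ₀ = 26.5° has h = 1 (meridians true) and k = cos φ₀ / cos φ along parallels.
k = cos φ₀ / cos φ = 3.11  ⇒  cos φ = cos 26.5° / 3.11 = 0.2878.
φ = arccos(0.2878) ≈ 73.3°.

73.3°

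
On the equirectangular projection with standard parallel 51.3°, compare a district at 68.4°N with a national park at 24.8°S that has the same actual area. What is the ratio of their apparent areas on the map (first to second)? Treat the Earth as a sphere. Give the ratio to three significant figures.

2.47

The equidistant cylindrical projection with φ₀ = 51.3° has h = 1 (meridians true) and k = cos φ₀ / cos φ along parallels.
Areal scale at 68.4°: h·k = 1.000 × 1.698 = 1.698.
Areal scale at 24.8°: h·k = 1.000 × 0.6888 = 0.6888.
Ratio = 1.698/0.6888 ≈ 2.47.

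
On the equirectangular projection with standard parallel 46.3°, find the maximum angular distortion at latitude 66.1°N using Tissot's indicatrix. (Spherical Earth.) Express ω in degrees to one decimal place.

30.2°

In the equirectangular projection with standard parallel φ₀ = 46.3° (x = Rλ cos φ₀, y = Rφ), meridians are true-scale (h = 1) and the parallel scale is k = cos φ₀ / cos φ.
At 66.1°: h = 1.000, k = 1.705; principal scales a = 1.705, b = 1.000.
sin(ω/2) = (a − b)/(a + b) = 0.7053/2.705 = 0.2607, so ω = 2 arcsin(0.2607) ≈ 30.2°.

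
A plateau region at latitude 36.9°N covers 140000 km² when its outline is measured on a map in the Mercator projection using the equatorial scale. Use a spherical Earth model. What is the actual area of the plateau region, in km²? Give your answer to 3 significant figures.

For Mercator, h = k = sec φ (a conformal cylindrical projection has a single point scale, 1/cos φ).
Areal scale = k² = sec²φ = 1/cos²(36.9°) = 1/0.7997² = 1.564.
True area = apparent / (areal scale) = 140000 / 1.564 ≈ 89500 km².

89500 km²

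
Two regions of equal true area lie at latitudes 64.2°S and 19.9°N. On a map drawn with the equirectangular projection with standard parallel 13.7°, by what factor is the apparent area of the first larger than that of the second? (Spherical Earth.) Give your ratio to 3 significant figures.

With standard parallel φ₀ = 13.7°, the equirectangular projection gives x = Rλ cos φ₀, y = Rφ, so h = 1 and k = cos 13.7° / cos φ.
Areal scale at 64.2°: h·k = 1.000 × 2.232 = 2.232.
Areal scale at 19.9°: h·k = 1.000 × 1.033 = 1.033.
Ratio = 2.232/1.033 ≈ 2.16.

2.16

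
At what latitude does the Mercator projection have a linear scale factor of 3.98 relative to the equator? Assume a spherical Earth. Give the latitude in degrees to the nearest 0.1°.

Mercator scale is k = sec φ = 1/cos φ.
1/cos φ = 3.98  ⇒  cos φ = 0.2513  ⇒  φ = arccos(0.2513) ≈ 75.4°.

75.4°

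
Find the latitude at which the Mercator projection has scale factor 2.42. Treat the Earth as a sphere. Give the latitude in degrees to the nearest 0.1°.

65.6°

Mercator scale is k = sec φ = 1/cos φ.
1/cos φ = 2.42  ⇒  cos φ = 0.4132  ⇒  φ = arccos(0.4132) ≈ 65.6°.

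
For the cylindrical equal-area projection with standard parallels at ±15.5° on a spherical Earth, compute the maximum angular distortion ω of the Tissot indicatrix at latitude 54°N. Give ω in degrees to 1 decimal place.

54.5°

A cylindrical equal-area projection with standard parallel φ₀ has meridian scale h = cos φ / cos φ₀ and parallel scale k = cos φ₀ / cos φ (so areas are preserved, h·k = 1).
At 54°: h = 0.6100, k = 1.639; principal scales a = 1.639, b = 0.6100.
sin(ω/2) = (a − b)/(a + b) = 1.029/2.249 = 0.4577, so ω = 2 arcsin(0.4577) ≈ 54.5°.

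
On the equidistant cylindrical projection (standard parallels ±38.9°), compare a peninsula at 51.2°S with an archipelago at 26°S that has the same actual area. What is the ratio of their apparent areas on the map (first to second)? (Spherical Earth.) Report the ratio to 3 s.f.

1.43

With standard parallel φ₀ = 38.9°, the equirectangular projection gives x = Rλ cos φ₀, y = Rφ, so h = 1 and k = cos 38.9° / cos φ.
Areal scale at 51.2°: h·k = 1.000 × 1.242 = 1.242.
Areal scale at 26°: h·k = 1.000 × 0.8659 = 0.8659.
Ratio = 1.242/0.8659 ≈ 1.43.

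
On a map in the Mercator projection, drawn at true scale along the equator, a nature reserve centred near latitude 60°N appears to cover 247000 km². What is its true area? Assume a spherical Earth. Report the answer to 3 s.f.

Mercator is conformal, so the point scale is isotropic: h = k = sec φ = 1/cos φ.
Areal scale = k² = sec²φ = 1/cos²(60°) = 1/0.5000² = 4.000.
True area = apparent / (areal scale) = 247000 / 4.000 ≈ 61800 km².

61800 km²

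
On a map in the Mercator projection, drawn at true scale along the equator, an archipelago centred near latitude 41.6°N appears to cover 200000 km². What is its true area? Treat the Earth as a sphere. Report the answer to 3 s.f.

For Mercator, h = k = sec φ (a conformal cylindrical projection has a single point scale, 1/cos φ).
Areal scale = k² = sec²φ = 1/cos²(41.6°) = 1/0.7478² = 1.788.
True area = apparent / (areal scale) = 200000 / 1.788 ≈ 112000 km².

112000 km²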